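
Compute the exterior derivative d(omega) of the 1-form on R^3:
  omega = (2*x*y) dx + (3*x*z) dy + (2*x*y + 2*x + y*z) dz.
d(omega) = (-2*x + 3*z) dx ∧ dy + (2*y + 2) dx ∧ dz + (-x + z) dy ∧ dz

For a 1-form omega = sum_i f_i dx_i, the exterior derivative is
  d(omega) = sum_{i < j} (∂f_j/∂x_i - ∂f_i/∂x_j) dx_i ∧ dx_j.
  coefficient of dx ∧ dy: ∂f_2/∂x - ∂f_1/∂y = ∂(3*x*z)/∂x - ∂(2*x*y)/∂y = -2*x + 3*z
  coefficient of dx ∧ dz: ∂f_3/∂x - ∂f_1/∂z = ∂(2*x*y + 2*x + y*z)/∂x - ∂(2*x*y)/∂z = 2*y + 2
  coefficient of dy ∧ dz: ∂f_3/∂y - ∂f_2/∂z = ∂(2*x*y + 2*x + y*z)/∂y - ∂(3*x*z)/∂z = -x + z
Assembling: d(omega) = (-2*x + 3*z) dx ∧ dy + (2*y + 2) dx ∧ dz + (-x + z) dy ∧ dz.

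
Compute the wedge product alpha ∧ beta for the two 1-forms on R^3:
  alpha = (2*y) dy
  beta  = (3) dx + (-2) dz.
alpha ∧ beta = (-6*y) dx ∧ dy + (-4*y) dy ∧ dz

Distribute the wedge, using dx_i ∧ dx_j = -dx_j ∧ dx_i and dx_i ∧ dx_i = 0. For each pair (i, j) with i < j, the coefficient of dx_i ∧ dx_j in alpha ∧ beta is (alpha_i * beta_j - alpha_j * beta_i). Collecting: alpha ∧ beta = (-6*y) dx ∧ dy + (-4*y) dy ∧ dz.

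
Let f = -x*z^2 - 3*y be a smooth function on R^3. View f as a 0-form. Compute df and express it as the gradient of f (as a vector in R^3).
df = (-z^2) dx + (-3) dy + (-2*x*z) dz; grad f = (-z^2, -3, -2*x*z)

For a 0-form f, d f = (∂f/∂x) dx + (∂f/∂y) dy + (∂f/∂z) dz. The components of the vector representation are exactly the entries of grad f in Cartesian coordinates:
  ∂f/∂x = -z^2
  ∂f/∂y = -3
  ∂f/∂z = -2*x*z.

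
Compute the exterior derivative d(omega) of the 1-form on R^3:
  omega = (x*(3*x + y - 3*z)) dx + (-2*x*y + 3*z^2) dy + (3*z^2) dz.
d(omega) = (-x - 2*y) dx ∧ dy + (3*x) dx ∧ dz + (-6*z) dy ∧ dz

For a 1-form omega = sum_i f_i dx_i, the exterior derivative is
  d(omega) = sum_{i < j} (∂f_j/∂x_i - ∂f_i/∂x_j) dx_i ∧ dx_j.
  coefficient of dx ∧ dy: ∂f_2/∂x - ∂f_1/∂y = ∂(-2*x*y + 3*z^2)/∂x - ∂(x*(3*x + y - 3*z))/∂y = -x - 2*y
  coefficient of dx ∧ dz: ∂f_3/∂x - ∂f_1/∂z = ∂(3*z^2)/∂x - ∂(x*(3*x + y - 3*z))/∂z = 3*x
  coefficient of dy ∧ dz: ∂f_3/∂y - ∂f_2/∂z = ∂(3*z^2)/∂y - ∂(-2*x*y + 3*z^2)/∂z = -6*z
Assembling: d(omega) = (-x - 2*y) dx ∧ dy + (3*x) dx ∧ dz + (-6*z) dy ∧ dz.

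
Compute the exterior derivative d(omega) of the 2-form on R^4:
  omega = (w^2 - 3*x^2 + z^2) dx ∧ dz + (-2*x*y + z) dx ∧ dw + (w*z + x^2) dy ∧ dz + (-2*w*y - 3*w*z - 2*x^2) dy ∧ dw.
d(omega) = (2*w - 1) dx ∧ dz ∧ dw + (-2*x) dx ∧ dy ∧ dw + (2*x) dx ∧ dy ∧ dz + (3*w + z) dy ∧ dz ∧ dw

For a 2-form omega = sum_{i<j} g_{ij} dx_i ∧ dx_j, the exterior derivative is
  d(omega) = sum_{i<j} d(g_{ij}) ∧ dx_i ∧ dx_j = sum_{i<j, k} (∂g_{ij}/∂x_k) dx_k ∧ dx_i ∧ dx_j.
Expand each term, using dx_k ∧ dx_i ∧ dx_j = sgn(permutation) dx_{(a)} ∧ dx_{(b)} ∧ dx_{(c)} with (a < b < c) sorted:
  d(w^2 - 3*x^2 + z^2) includes (∂/∂w)(w^2 - 3*x^2 + z^2) dw = (2*w) dw, which multiplied by dx ∧ dz gives (2*w) dx ∧ dz ∧ dw
  d(-2*x*y + z) includes (∂/∂y)(-2*x*y + z) dy = (-2*x) dy, which multiplied by dx ∧ dw gives (2*x) dx ∧ dy ∧ dw
  d(-2*x*y + z) includes (∂/∂z)(-2*x*y + z) dz = (1) dz, which multiplied by dx ∧ dw gives (-1) dx ∧ dz ∧ dw
  d(w*z + x^2) includes (∂/∂x)(w*z + x^2) dx = (2*x) dx, which multiplied by dy ∧ dz gives (2*x) dx ∧ dy ∧ dz
  d(w*z + x^2) includes (∂/∂w)(w*z + x^2) dw = (z) dw, which multiplied by dy ∧ dz gives (z) dy ∧ dz ∧ dw
  d(-2*w*y - 3*w*z - 2*x^2) includes (∂/∂x)(-2*w*y - 3*w*z - 2*x^2) dx = (-4*x) dx, which multiplied by dy ∧ dw gives (-4*x) dx ∧ dy ∧ dw
  d(-2*w*y - 3*w*z - 2*x^2) includes (∂/∂z)(-2*w*y - 3*w*z - 2*x^2) dz = (-3*w) dz, which multiplied by dy ∧ dw gives (3*w) dy ∧ dz ∧ dw
Collecting like 3-forms: d(omega) = (2*w - 1) dx ∧ dz ∧ dw + (-2*x) dx ∧ dy ∧ dw + (2*x) dx ∧ dy ∧ dz + (3*w + z) dy ∧ dz ∧ dw.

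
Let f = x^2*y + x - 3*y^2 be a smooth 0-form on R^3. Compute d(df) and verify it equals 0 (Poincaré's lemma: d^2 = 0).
d(df) = 0

Step 1: df = sum_i (∂f/∂x_i) dx_i = (2*x*y + 1) dx + (x^2 - 6*y) dy + (0) dz.
Step 2: Apply d again. Using the 1-form formula, the coefficient of dx ∧ dy in d(df) is ∂^2 f/∂x ∂y - ∂^2 f/∂y ∂x = (2*x) - (2*x) = 0 (equality of mixed partials for smooth f).
Similarly for dx ∧ dz and dy ∧ dz — all coefficients vanish. So d(df) = 0.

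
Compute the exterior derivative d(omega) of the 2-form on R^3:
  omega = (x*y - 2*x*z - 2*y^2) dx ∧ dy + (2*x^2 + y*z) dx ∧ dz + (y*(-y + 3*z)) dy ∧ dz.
d(omega) = (-2*x - z) dx ∧ dy ∧ dz

For a 2-form omega = sum_{i<j} g_{ij} dx_i ∧ dx_j, the exterior derivative is
  d(omega) = sum_{i<j} d(g_{ij}) ∧ dx_i ∧ dx_j = sum_{i<j, k} (∂g_{ij}/∂x_k) dx_k ∧ dx_i ∧ dx_j.
Expand each term, using dx_k ∧ dx_i ∧ dx_j = sgn(permutation) dx_{(a)} ∧ dx_{(b)} ∧ dx_{(c)} with (a < b < c) sorted:
  d(x*y - 2*x*z - 2*y^2) includes (∂/∂z)(x*y - 2*x*z - 2*y^2) dz = (-2*x) dz, which multiplied by dx ∧ dy gives (-2*x) dx ∧ dy ∧ dz
  d(2*x^2 + y*z) includes (∂/∂y)(2*x^2 + y*z) dy = (z) dy, which multiplied by dx ∧ dz gives (-z) dx ∧ dy ∧ dz
Collecting like 3-forms: d(omega) = (-2*x - z) dx ∧ dy ∧ dz.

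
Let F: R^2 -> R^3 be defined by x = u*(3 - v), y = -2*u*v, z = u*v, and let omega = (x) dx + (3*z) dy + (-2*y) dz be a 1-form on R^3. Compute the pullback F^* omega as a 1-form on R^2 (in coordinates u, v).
F^* omega = (u*(-v^2 - 6*v + 9)) du + (u^2*(-v - 3)) dv

Using F^*(f dg) = (f ∘ F) d(g ∘ F), substitute each coordinate x_i by F_i(u, v) in f_i, and replace dx_i by d F_i = (∂F_i/∂u) du + (∂F_i/∂v) dv.
  For the x component: f_1(F) = u*(3 - v); d F_1 = (3 - v) du + (-u) dv
  For the y component: f_2(F) = 3*u*v; d F_2 = (-2*v) du + (-2*u) dv
  For the z component: f_3(F) = 4*u*v; d F_3 = (v) du + (u) dv
Combining and collecting du, dv coefficients:
  coeff of du: u*(-v^2 - 6*v + 9)
  coeff of dv: u^2*(-v - 3)
F^* omega = (u*(-v^2 - 6*v + 9)) du + (u^2*(-v - 3)) dv.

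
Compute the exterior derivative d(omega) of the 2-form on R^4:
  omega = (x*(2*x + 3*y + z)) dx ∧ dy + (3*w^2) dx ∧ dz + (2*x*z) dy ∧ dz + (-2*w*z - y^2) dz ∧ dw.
d(omega) = (x + 2*z) dx ∧ dy ∧ dz + (6*w) dx ∧ dz ∧ dw + (-2*y) dy ∧ dz ∧ dw

For a 2-form omega = sum_{i<j} g_{ij} dx_i ∧ dx_j, the exterior derivative is
  d(omega) = sum_{i<j} d(g_{ij}) ∧ dx_i ∧ dx_j = sum_{i<j, k} (∂g_{ij}/∂x_k) dx_k ∧ dx_i ∧ dx_j.
Expand each term, using dx_k ∧ dx_i ∧ dx_j = sgn(permutation) dx_{(a)} ∧ dx_{(b)} ∧ dx_{(c)} with (a < b < c) sorted:
  d(x*(2*x + 3*y + z)) includes (∂/∂z)(x*(2*x + 3*y + z)) dz = (x) dz, which multiplied by dx ∧ dy gives (x) dx ∧ dy ∧ dz
  d(3*w^2) includes (∂/∂w)(3*w^2) dw = (6*w) dw, which multiplied by dx ∧ dz gives (6*w) dx ∧ dz ∧ dw
  d(2*x*z) includes (∂/∂x)(2*x*z) dx = (2*z) dx, which multiplied by dy ∧ dz gives (2*z) dx ∧ dy ∧ dz
  d(-2*w*z - y^2) includes (∂/∂y)(-2*w*z - y^2) dy = (-2*y) dy, which multiplied by dz ∧ dw gives (-2*y) dy ∧ dz ∧ dw
Collecting like 3-forms: d(omega) = (x + 2*z) dx ∧ dy ∧ dz + (6*w) dx ∧ dz ∧ dw + (-2*y) dy ∧ dz ∧ dw.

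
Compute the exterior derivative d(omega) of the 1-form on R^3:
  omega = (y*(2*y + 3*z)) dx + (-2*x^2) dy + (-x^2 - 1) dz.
d(omega) = (-4*x - 4*y - 3*z) dx ∧ dy + (-2*x - 3*y) dx ∧ dz

For a 1-form omega = sum_i f_i dx_i, the exterior derivative is
  d(omega) = sum_{i < j} (∂f_j/∂x_i - ∂f_i/∂x_j) dx_i ∧ dx_j.
  coefficient of dx ∧ dy: ∂f_2/∂x - ∂f_1/∂y = ∂(-2*x^2)/∂x - ∂(y*(2*y + 3*z))/∂y = -4*x - 4*y - 3*z
  coefficient of dx ∧ dz: ∂f_3/∂x - ∂f_1/∂z = ∂(-x^2 - 1)/∂x - ∂(y*(2*y + 3*z))/∂z = -2*x - 3*y
Assembling: d(omega) = (-4*x - 4*y - 3*z) dx ∧ dy + (-2*x - 3*y) dx ∧ dz.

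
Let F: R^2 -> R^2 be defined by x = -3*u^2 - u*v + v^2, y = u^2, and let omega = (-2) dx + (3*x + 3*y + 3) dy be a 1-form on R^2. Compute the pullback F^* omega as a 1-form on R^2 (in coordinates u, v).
F^* omega = (-12*u^3 - 6*u^2*v + 6*u*v^2 + 18*u + 2*v) du + (2*u - 4*v) dv

Using F^*(f dg) = (f ∘ F) d(g ∘ F), substitute each coordinate x_i by F_i(u, v) in f_i, and replace dx_i by d F_i = (∂F_i/∂u) du + (∂F_i/∂v) dv.
  For the x component: f_1(F) = -2; d F_1 = (-6*u - v) du + (-u + 2*v) dv
  For the y component: f_2(F) = -6*u^2 - 3*u*v + 3*v^2 + 3; d F_2 = (2*u) du + (0) dv
Combining and collecting du, dv coefficients:
  coeff of du: -12*u^3 - 6*u^2*v + 6*u*v^2 + 18*u + 2*v
  coeff of dv: 2*u - 4*v
F^* omega = (-12*u^3 - 6*u^2*v + 6*u*v^2 + 18*u + 2*v) du + (2*u - 4*v) dv.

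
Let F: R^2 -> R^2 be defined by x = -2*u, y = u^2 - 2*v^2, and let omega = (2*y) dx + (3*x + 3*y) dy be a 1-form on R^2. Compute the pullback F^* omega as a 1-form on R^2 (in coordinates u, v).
F^* omega = (6*u^3 - 16*u^2 - 12*u*v^2 + 8*v^2) du + (12*v*(-u^2 + 2*u + 2*v^2)) dv

Using F^*(f dg) = (f ∘ F) d(g ∘ F), substitute each coordinate x_i by F_i(u, v) in f_i, and replace dx_i by d F_i = (∂F_i/∂u) du + (∂F_i/∂v) dv.
  For the x component: f_1(F) = 2*u^2 - 4*v^2; d F_1 = (-2) du + (0) dv
  For the y component: f_2(F) = 3*u^2 - 6*u - 6*v^2; d F_2 = (2*u) du + (-4*v) dv
Combining and collecting du, dv coefficients:
  coeff of du: 6*u^3 - 16*u^2 - 12*u*v^2 + 8*v^2
  coeff of dv: 12*v*(-u^2 + 2*u + 2*v^2)
F^* omega = (6*u^3 - 16*u^2 - 12*u*v^2 + 8*v^2) du + (12*v*(-u^2 + 2*u + 2*v^2)) dv.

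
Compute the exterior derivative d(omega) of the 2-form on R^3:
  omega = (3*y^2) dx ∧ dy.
d(omega) = 0

For a 2-form omega = sum_{i<j} g_{ij} dx_i ∧ dx_j, the exterior derivative is
  d(omega) = sum_{i<j} d(g_{ij}) ∧ dx_i ∧ dx_j = sum_{i<j, k} (∂g_{ij}/∂x_k) dx_k ∧ dx_i ∧ dx_j.
Expand each term, using dx_k ∧ dx_i ∧ dx_j = sgn(permutation) dx_{(a)} ∧ dx_{(b)} ∧ dx_{(c)} with (a < b < c) sorted:

Collecting like 3-forms: d(omega) = 0.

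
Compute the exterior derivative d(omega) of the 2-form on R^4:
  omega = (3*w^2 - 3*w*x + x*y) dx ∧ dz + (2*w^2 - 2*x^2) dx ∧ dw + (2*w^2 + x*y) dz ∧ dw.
d(omega) = (-x) dx ∧ dy ∧ dz + (6*w - 3*x + y) dx ∧ dz ∧ dw + (x) dy ∧ dz ∧ dw

For a 2-form omega = sum_{i<j} g_{ij} dx_i ∧ dx_j, the exterior derivative is
  d(omega) = sum_{i<j} d(g_{ij}) ∧ dx_i ∧ dx_j = sum_{i<j, k} (∂g_{ij}/∂x_k) dx_k ∧ dx_i ∧ dx_j.
Expand each term, using dx_k ∧ dx_i ∧ dx_j = sgn(permutation) dx_{(a)} ∧ dx_{(b)} ∧ dx_{(c)} with (a < b < c) sorted:
  d(3*w^2 - 3*w*x + x*y) includes (∂/∂y)(3*w^2 - 3*w*x + x*y) dy = (x) dy, which multiplied by dx ∧ dz gives (-x) dx ∧ dy ∧ dz
  d(3*w^2 - 3*w*x + x*y) includes (∂/∂w)(3*w^2 - 3*w*x + x*y) dw = (6*w - 3*x) dw, which multiplied by dx ∧ dz gives (6*w - 3*x) dx ∧ dz ∧ dw
  d(2*w^2 + x*y) includes (∂/∂x)(2*w^2 + x*y) dx = (y) dx, which multiplied by dz ∧ dw gives (y) dx ∧ dz ∧ dw
  d(2*w^2 + x*y) includes (∂/∂y)(2*w^2 + x*y) dy = (x) dy, which multiplied by dz ∧ dw gives (x) dy ∧ dz ∧ dw
Collecting like 3-forms: d(omega) = (-x) dx ∧ dy ∧ dz + (6*w - 3*x + y) dx ∧ dz ∧ dw + (x) dy ∧ dz ∧ dw.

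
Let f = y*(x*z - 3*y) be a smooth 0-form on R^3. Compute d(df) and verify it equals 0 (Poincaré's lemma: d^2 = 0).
d(df) = 0

Step 1: df = sum_i (∂f/∂x_i) dx_i = (y*z) dx + (x*z - 6*y) dy + (x*y) dz.
Step 2: Apply d again. Using the 1-form formula, the coefficient of dx ∧ dy in d(df) is ∂^2 f/∂x ∂y - ∂^2 f/∂y ∂x = (z) - (z) = 0 (equality of mixed partials for smooth f).
Similarly for dx ∧ dz and dy ∧ dz — all coefficients vanish. So d(df) = 0.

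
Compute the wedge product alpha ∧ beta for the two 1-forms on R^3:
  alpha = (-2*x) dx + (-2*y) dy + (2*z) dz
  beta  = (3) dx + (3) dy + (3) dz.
alpha ∧ beta = (-6*x + 6*y) dx ∧ dy + (-6*x - 6*z) dx ∧ dz + (-6*y - 6*z) dy ∧ dz

Distribute the wedge, using dx_i ∧ dx_j = -dx_j ∧ dx_i and dx_i ∧ dx_i = 0. For each pair (i, j) with i < j, the coefficient of dx_i ∧ dx_j in alpha ∧ beta is (alpha_i * beta_j - alpha_j * beta_i). Collecting: alpha ∧ beta = (-6*x + 6*y) dx ∧ dy + (-6*x - 6*z) dx ∧ dz + (-6*y - 6*z) dy ∧ dz.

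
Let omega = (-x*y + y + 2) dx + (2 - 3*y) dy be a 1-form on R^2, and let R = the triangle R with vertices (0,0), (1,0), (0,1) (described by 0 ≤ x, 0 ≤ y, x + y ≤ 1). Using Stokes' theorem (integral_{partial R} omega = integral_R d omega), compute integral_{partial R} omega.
integral_(partial R) omega = -1/3

Stokes: integral_partial_R omega = integral_R d omega with d omega = (∂Q/∂x - ∂P/∂y) dx ∧ dy.
  ∂Q/∂x = 0
  ∂P/∂y = 1 - x
  integrand = ∂Q/∂x - ∂P/∂y = x - 1.
Integrating over R: integral_0^1 integral_0^{1-x} (x - 1) dy dx = -1/3.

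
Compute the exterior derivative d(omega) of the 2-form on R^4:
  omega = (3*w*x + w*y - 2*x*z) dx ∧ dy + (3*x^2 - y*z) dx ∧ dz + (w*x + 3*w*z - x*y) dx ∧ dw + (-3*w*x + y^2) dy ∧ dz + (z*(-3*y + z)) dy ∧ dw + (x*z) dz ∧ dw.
d(omega) = (-3*w - 2*x + z) dx ∧ dy ∧ dz + (4*x + y) dx ∧ dy ∧ dw + (-3*w + z) dx ∧ dz ∧ dw + (-3*x + 3*y - 2*z) dy ∧ dz ∧ dw

For a 2-form omega = sum_{i<j} g_{ij} dx_i ∧ dx_j, the exterior derivative is
  d(omega) = sum_{i<j} d(g_{ij}) ∧ dx_i ∧ dx_j = sum_{i<j, k} (∂g_{ij}/∂x_k) dx_k ∧ dx_i ∧ dx_j.
Expand each term, using dx_k ∧ dx_i ∧ dx_j = sgn(permutation) dx_{(a)} ∧ dx_{(b)} ∧ dx_{(c)} with (a < b < c) sorted:
  d(3*w*x + w*y - 2*x*z) includes (∂/∂z)(3*w*x + w*y - 2*x*z) dz = (-2*x) dz, which multiplied by dx ∧ dy gives (-2*x) dx ∧ dy ∧ dz
  d(3*w*x + w*y - 2*x*z) includes (∂/∂w)(3*w*x + w*y - 2*x*z) dw = (3*x + y) dw, which multiplied by dx ∧ dy gives (3*x + y) dx ∧ dy ∧ dw
  d(3*x^2 - y*z) includes (∂/∂y)(3*x^2 - y*z) dy = (-z) dy, which multiplied by dx ∧ dz gives (z) dx ∧ dy ∧ dz
  d(w*x + 3*w*z - x*y) includes (∂/∂y)(w*x + 3*w*z - x*y) dy = (-x) dy, which multiplied by dx ∧ dw gives (x) dx ∧ dy ∧ dw
  d(w*x + 3*w*z - x*y) includes (∂/∂z)(w*x + 3*w*z - x*y) dz = (3*w) dz, which multiplied by dx ∧ dw gives (-3*w) dx ∧ dz ∧ dw
  d(-3*w*x + y^2) includes (∂/∂x)(-3*w*x + y^2) dx = (-3*w) dx, which multiplied by dy ∧ dz gives (-3*w) dx ∧ dy ∧ dz
  d(-3*w*x + y^2) includes (∂/∂w)(-3*w*x + y^2) dw = (-3*x) dw, which multiplied by dy ∧ dz gives (-3*x) dy ∧ dz ∧ dw
  d(z*(-3*y + z)) includes (∂/∂z)(z*(-3*y + z)) dz = (-3*y + 2*z) dz, which multiplied by dy ∧ dw gives (3*y - 2*z) dy ∧ dz ∧ dw
  d(x*z) includes (∂/∂x)(x*z) dx = (z) dx, which multiplied by dz ∧ dw gives (z) dx ∧ dz ∧ dw
Collecting like 3-forms: d(omega) = (-3*w - 2*x + z) dx ∧ dy ∧ dz + (4*x + y) dx ∧ dy ∧ dw + (-3*w + z) dx ∧ dz ∧ dw + (-3*x + 3*y - 2*z) dy ∧ dz ∧ dw.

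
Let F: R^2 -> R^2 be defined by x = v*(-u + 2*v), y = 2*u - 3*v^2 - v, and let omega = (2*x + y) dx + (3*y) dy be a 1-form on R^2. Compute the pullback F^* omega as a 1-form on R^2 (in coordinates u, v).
F^* omega = (2*u*v^2 - 2*u*v + 12*u - v^3 - 17*v^2 - 6*v) du + (2*u^2*v - 2*u^2 - 9*u*v^2 - 27*u*v - 6*u + 58*v^3 + 23*v^2 + 3*v) dv

Using F^*(f dg) = (f ∘ F) d(g ∘ F), substitute each coordinate x_i by F_i(u, v) in f_i, and replace dx_i by d F_i = (∂F_i/∂u) du + (∂F_i/∂v) dv.
  For the x component: f_1(F) = -2*u*v + 2*u + v^2 - v; d F_1 = (-v) du + (-u + 4*v) dv
  For the y component: f_2(F) = 6*u - 9*v^2 - 3*v; d F_2 = (2) du + (-6*v - 1) dv
Combining and collecting du, dv coefficients:
  coeff of du: 2*u*v^2 - 2*u*v + 12*u - v^3 - 17*v^2 - 6*v
  coeff of dv: 2*u^2*v - 2*u^2 - 9*u*v^2 - 27*u*v - 6*u + 58*v^3 + 23*v^2 + 3*v
F^* omega = (2*u*v^2 - 2*u*v + 12*u - v^3 - 17*v^2 - 6*v) du + (2*u^2*v - 2*u^2 - 9*u*v^2 - 27*u*v - 6*u + 58*v^3 + 23*v^2 + 3*v) dv.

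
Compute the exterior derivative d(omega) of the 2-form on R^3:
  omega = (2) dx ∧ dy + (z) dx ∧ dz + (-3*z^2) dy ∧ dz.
d(omega) = 0

For a 2-form omega = sum_{i<j} g_{ij} dx_i ∧ dx_j, the exterior derivative is
  d(omega) = sum_{i<j} d(g_{ij}) ∧ dx_i ∧ dx_j = sum_{i<j, k} (∂g_{ij}/∂x_k) dx_k ∧ dx_i ∧ dx_j.
Expand each term, using dx_k ∧ dx_i ∧ dx_j = sgn(permutation) dx_{(a)} ∧ dx_{(b)} ∧ dx_{(c)} with (a < b < c) sorted:

Collecting like 3-forms: d(omega) = 0.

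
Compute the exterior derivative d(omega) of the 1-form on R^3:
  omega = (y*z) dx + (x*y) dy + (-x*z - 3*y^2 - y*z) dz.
d(omega) = (y - z) dx ∧ dy + (-y - z) dx ∧ dz + (-6*y - z) dy ∧ dz

For a 1-form omega = sum_i f_i dx_i, the exterior derivative is
  d(omega) = sum_{i < j} (∂f_j/∂x_i - ∂f_i/∂x_j) dx_i ∧ dx_j.
  coefficient of dx ∧ dy: ∂f_2/∂x - ∂f_1/∂y = ∂(x*y)/∂x - ∂(y*z)/∂y = y - z
  coefficient of dx ∧ dz: ∂f_3/∂x - ∂f_1/∂z = ∂(-x*z - 3*y^2 - y*z)/∂x - ∂(y*z)/∂z = -y - z
  coefficient of dy ∧ dz: ∂f_3/∂y - ∂f_2/∂z = ∂(-x*z - 3*y^2 - y*z)/∂y - ∂(x*y)/∂z = -6*y - z
Assembling: d(omega) = (y - z) dx ∧ dy + (-y - z) dx ∧ dz + (-6*y - z) dy ∧ dz.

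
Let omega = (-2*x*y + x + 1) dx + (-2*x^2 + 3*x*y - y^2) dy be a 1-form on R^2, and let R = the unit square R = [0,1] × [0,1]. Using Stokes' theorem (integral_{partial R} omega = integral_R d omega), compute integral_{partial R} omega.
integral_(partial R) omega = 1/2

Stokes: integral_partial_R omega = integral_R d omega with d omega = (∂Q/∂x - ∂P/∂y) dx ∧ dy.
  ∂Q/∂x = -4*x + 3*y
  ∂P/∂y = -2*x
  integrand = ∂Q/∂x - ∂P/∂y = -2*x + 3*y.
Integrating over R: integral_0^1 integral_0^1 (-2*x + 3*y) dx dy = 1/2.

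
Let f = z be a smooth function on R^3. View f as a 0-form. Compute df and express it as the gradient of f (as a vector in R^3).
df = (0) dx + (0) dy + (1) dz; grad f = (0, 0, 1)

For a 0-form f, d f = (∂f/∂x) dx + (∂f/∂y) dy + (∂f/∂z) dz. The components of the vector representation are exactly the entries of grad f in Cartesian coordinates:
  ∂f/∂x = 0
  ∂f/∂y = 0
  ∂f/∂z = 1.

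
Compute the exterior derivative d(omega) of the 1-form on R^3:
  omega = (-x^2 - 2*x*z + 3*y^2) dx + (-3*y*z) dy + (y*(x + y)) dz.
d(omega) = (-6*y) dx ∧ dy + (2*x + y) dx ∧ dz + (x + 5*y) dy ∧ dz

For a 1-form omega = sum_i f_i dx_i, the exterior derivative is
  d(omega) = sum_{i < j} (∂f_j/∂x_i - ∂f_i/∂x_j) dx_i ∧ dx_j.
  coefficient of dx ∧ dy: ∂f_2/∂x - ∂f_1/∂y = ∂(-3*y*z)/∂x - ∂(-x^2 - 2*x*z + 3*y^2)/∂y = -6*y
  coefficient of dx ∧ dz: ∂f_3/∂x - ∂f_1/∂z = ∂(y*(x + y))/∂x - ∂(-x^2 - 2*x*z + 3*y^2)/∂z = 2*x + y
  coefficient of dy ∧ dz: ∂f_3/∂y - ∂f_2/∂z = ∂(y*(x + y))/∂y - ∂(-3*y*z)/∂z = x + 5*y
Assembling: d(omega) = (-6*y) dx ∧ dy + (2*x + y) dx ∧ dz + (x + 5*y) dy ∧ dz.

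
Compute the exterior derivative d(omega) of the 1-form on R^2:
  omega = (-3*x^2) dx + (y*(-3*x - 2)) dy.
d(omega) = (-3*y) dx ∧ dy

For a 1-form omega = sum_i f_i dx_i, the exterior derivative is
  d(omega) = sum_{i < j} (∂f_j/∂x_i - ∂f_i/∂x_j) dx_i ∧ dx_j.
  coefficient of dx ∧ dy: ∂f_2/∂x - ∂f_1/∂y = ∂(y*(-3*x - 2))/∂x - ∂(-3*x^2)/∂y = -3*y
Assembling: d(omega) = (-3*y) dx ∧ dy.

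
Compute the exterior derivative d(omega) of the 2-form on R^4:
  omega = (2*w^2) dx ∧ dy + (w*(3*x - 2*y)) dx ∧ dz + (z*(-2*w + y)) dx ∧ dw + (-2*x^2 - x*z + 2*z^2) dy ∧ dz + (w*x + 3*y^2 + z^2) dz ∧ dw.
d(omega) = (4*w - z) dx ∧ dy ∧ dw + (2*w - 4*x - z) dx ∧ dy ∧ dz + (3*w + 3*x - 3*y) dx ∧ dz ∧ dw + (6*y) dy ∧ dz ∧ dw

For a 2-form omega = sum_{i<j} g_{ij} dx_i ∧ dx_j, the exterior derivative is
  d(omega) = sum_{i<j} d(g_{ij}) ∧ dx_i ∧ dx_j = sum_{i<j, k} (∂g_{ij}/∂x_k) dx_k ∧ dx_i ∧ dx_j.
Expand each term, using dx_k ∧ dx_i ∧ dx_j = sgn(permutation) dx_{(a)} ∧ dx_{(b)} ∧ dx_{(c)} with (a < b < c) sorted:
  d(2*w^2) includes (∂/∂w)(2*w^2) dw = (4*w) dw, which multiplied by dx ∧ dy gives (4*w) dx ∧ dy ∧ dw
  d(w*(3*x - 2*y)) includes (∂/∂y)(w*(3*x - 2*y)) dy = (-2*w) dy, which multiplied by dx ∧ dz gives (2*w) dx ∧ dy ∧ dz
  d(w*(3*x - 2*y)) includes (∂/∂w)(w*(3*x - 2*y)) dw = (3*x - 2*y) dw, which multiplied by dx ∧ dz gives (3*x - 2*y) dx ∧ dz ∧ dw
  d(z*(-2*w + y)) includes (∂/∂y)(z*(-2*w + y)) dy = (z) dy, which multiplied by dx ∧ dw gives (-z) dx ∧ dy ∧ dw
  d(z*(-2*w + y)) includes (∂/∂z)(z*(-2*w + y)) dz = (-2*w + y) dz, which multiplied by dx ∧ dw gives (2*w - y) dx ∧ dz ∧ dw
  d(-2*x^2 - x*z + 2*z^2) includes (∂/∂x)(-2*x^2 - x*z + 2*z^2) dx = (-4*x - z) dx, which multiplied by dy ∧ dz gives (-4*x - z) dx ∧ dy ∧ dz
  d(w*x + 3*y^2 + z^2) includes (∂/∂x)(w*x + 3*y^2 + z^2) dx = (w) dx, which multiplied by dz ∧ dw gives (w) dx ∧ dz ∧ dw
  d(w*x + 3*y^2 + z^2) includes (∂/∂y)(w*x + 3*y^2 + z^2) dy = (6*y) dy, which multiplied by dz ∧ dw gives (6*y) dy ∧ dz ∧ dw
Collecting like 3-forms: d(omega) = (4*w - z) dx ∧ dy ∧ dw + (2*w - 4*x - z) dx ∧ dy ∧ dz + (3*w + 3*x - 3*y) dx ∧ dz ∧ dw + (6*y) dy ∧ dz ∧ dw.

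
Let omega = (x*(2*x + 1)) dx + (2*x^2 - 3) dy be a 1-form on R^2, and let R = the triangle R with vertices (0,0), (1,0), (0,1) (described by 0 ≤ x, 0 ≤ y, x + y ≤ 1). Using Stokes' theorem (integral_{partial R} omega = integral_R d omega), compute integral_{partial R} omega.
integral_(partial R) omega = 2/3

Stokes: integral_partial_R omega = integral_R d omega with d omega = (∂Q/∂x - ∂P/∂y) dx ∧ dy.
  ∂Q/∂x = 4*x
  ∂P/∂y = 0
  integrand = ∂Q/∂x - ∂P/∂y = 4*x.
Integrating over R: integral_0^1 integral_0^{1-x} (4*x) dy dx = 2/3.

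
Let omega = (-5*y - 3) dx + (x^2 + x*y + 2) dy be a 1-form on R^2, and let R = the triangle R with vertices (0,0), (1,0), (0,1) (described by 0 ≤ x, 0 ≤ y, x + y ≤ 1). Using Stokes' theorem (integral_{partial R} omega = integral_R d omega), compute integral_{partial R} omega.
integral_(partial R) omega = 3

Stokes: integral_partial_R omega = integral_R d omega with d omega = (∂Q/∂x - ∂P/∂y) dx ∧ dy.
  ∂Q/∂x = 2*x + y
  ∂P/∂y = -5
  integrand = ∂Q/∂x - ∂P/∂y = 2*x + y + 5.
Integrating over R: integral_0^1 integral_0^{1-x} (2*x + y + 5) dy dx = 3.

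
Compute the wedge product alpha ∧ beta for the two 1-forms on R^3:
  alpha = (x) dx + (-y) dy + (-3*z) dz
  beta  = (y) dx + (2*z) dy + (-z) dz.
alpha ∧ beta = (2*x*z + y^2) dx ∧ dy + (z*(-x + 3*y)) dx ∧ dz + (z*(y + 6*z)) dy ∧ dz

Distribute the wedge, using dx_i ∧ dx_j = -dx_j ∧ dx_i and dx_i ∧ dx_i = 0. For each pair (i, j) with i < j, the coefficient of dx_i ∧ dx_j in alpha ∧ beta is (alpha_i * beta_j - alpha_j * beta_i). Collecting: alpha ∧ beta = (2*x*z + y^2) dx ∧ dy + (z*(-x + 3*y)) dx ∧ dz + (z*(y + 6*z)) dy ∧ dz.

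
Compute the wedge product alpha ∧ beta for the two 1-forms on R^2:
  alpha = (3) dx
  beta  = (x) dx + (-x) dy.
alpha ∧ beta = (-3*x) dx ∧ dy

Distribute the wedge, using dx_i ∧ dx_j = -dx_j ∧ dx_i and dx_i ∧ dx_i = 0. For each pair (i, j) with i < j, the coefficient of dx_i ∧ dx_j in alpha ∧ beta is (alpha_i * beta_j - alpha_j * beta_i). Collecting: alpha ∧ beta = (-3*x) dx ∧ dy.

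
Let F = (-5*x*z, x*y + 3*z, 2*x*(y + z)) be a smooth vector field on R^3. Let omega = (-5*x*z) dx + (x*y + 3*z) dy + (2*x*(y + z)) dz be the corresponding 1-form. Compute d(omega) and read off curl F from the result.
d(omega) = (2*x - 3) dy ∧ dz + (-5*x - 2*y - 2*z) dz ∧ dx + (y) dx ∧ dy; curl F = (2*x - 3, -5*x - 2*y - 2*z, y)

d omega = sum_{i<j} (∂f_j/∂x_i - ∂f_i/∂x_j) dx_i ∧ dx_j. Under the identification (dy ∧ dz, dz ∧ dx, dx ∧ dy) ↔ (e_x, e_y, e_z), the coefficients are exactly the components of curl F. Compute:
  ∂R/∂y - ∂Q/∂z = (2*x) - (3) = 2*x - 3
  ∂P/∂z - ∂R/∂x = (-5*x) - (2*y + 2*z) = -5*x - 2*y - 2*z
  ∂Q/∂x - ∂P/∂y = (y) - (0) = y.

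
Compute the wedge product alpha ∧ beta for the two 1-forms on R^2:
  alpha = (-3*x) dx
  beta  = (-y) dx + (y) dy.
alpha ∧ beta = (-3*x*y) dx ∧ dy

Distribute the wedge, using dx_i ∧ dx_j = -dx_j ∧ dx_i and dx_i ∧ dx_i = 0. For each pair (i, j) with i < j, the coefficient of dx_i ∧ dx_j in alpha ∧ beta is (alpha_i * beta_j - alpha_j * beta_i). Collecting: alpha ∧ beta = (-3*x*y) dx ∧ dy.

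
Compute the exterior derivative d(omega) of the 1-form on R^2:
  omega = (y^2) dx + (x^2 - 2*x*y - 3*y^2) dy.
d(omega) = (2*x - 4*y) dx ∧ dy

For a 1-form omega = sum_i f_i dx_i, the exterior derivative is
  d(omega) = sum_{i < j} (∂f_j/∂x_i - ∂f_i/∂x_j) dx_i ∧ dx_j.
  coefficient of dx ∧ dy: ∂f_2/∂x - ∂f_1/∂y = ∂(x^2 - 2*x*y - 3*y^2)/∂x - ∂(y^2)/∂y = 2*x - 4*y
Assembling: d(omega) = (2*x - 4*y) dx ∧ dy.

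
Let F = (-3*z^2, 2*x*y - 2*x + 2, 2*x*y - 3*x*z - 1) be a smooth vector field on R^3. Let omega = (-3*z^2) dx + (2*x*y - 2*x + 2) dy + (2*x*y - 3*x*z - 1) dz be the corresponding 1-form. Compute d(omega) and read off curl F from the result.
d(omega) = (2*x) dy ∧ dz + (-2*y - 3*z) dz ∧ dx + (2*y - 2) dx ∧ dy; curl F = (2*x, -2*y - 3*z, 2*y - 2)

d omega = sum_{i<j} (∂f_j/∂x_i - ∂f_i/∂x_j) dx_i ∧ dx_j. Under the identification (dy ∧ dz, dz ∧ dx, dx ∧ dy) ↔ (e_x, e_y, e_z), the coefficients are exactly the components of curl F. Compute:
  ∂R/∂y - ∂Q/∂z = (2*x) - (0) = 2*x
  ∂P/∂z - ∂R/∂x = (-6*z) - (2*y - 3*z) = -2*y - 3*z
  ∂Q/∂x - ∂P/∂y = (2*y - 2) - (0) = 2*y - 2.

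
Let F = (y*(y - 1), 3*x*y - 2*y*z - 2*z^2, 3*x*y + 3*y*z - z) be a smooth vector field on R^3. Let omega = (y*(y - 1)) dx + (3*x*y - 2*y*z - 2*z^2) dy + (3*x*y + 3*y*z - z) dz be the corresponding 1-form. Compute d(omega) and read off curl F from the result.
d(omega) = (3*x + 2*y + 7*z) dy ∧ dz + (-3*y) dz ∧ dx + (y + 1) dx ∧ dy; curl F = (3*x + 2*y + 7*z, -3*y, y + 1)

d omega = sum_{i<j} (∂f_j/∂x_i - ∂f_i/∂x_j) dx_i ∧ dx_j. Under the identification (dy ∧ dz, dz ∧ dx, dx ∧ dy) ↔ (e_x, e_y, e_z), the coefficients are exactly the components of curl F. Compute:
  ∂R/∂y - ∂Q/∂z = (3*x + 3*z) - (-2*y - 4*z) = 3*x + 2*y + 7*z
  ∂P/∂z - ∂R/∂x = (0) - (3*y) = -3*y
  ∂Q/∂x - ∂P/∂y = (3*y) - (2*y - 1) = y + 1.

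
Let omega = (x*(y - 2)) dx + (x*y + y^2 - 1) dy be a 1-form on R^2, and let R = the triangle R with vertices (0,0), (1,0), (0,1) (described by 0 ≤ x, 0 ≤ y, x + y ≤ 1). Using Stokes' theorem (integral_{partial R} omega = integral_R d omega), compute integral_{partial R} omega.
integral_(partial R) omega = 0

Stokes: integral_partial_R omega = integral_R d omega with d omega = (∂Q/∂x - ∂P/∂y) dx ∧ dy.
  ∂Q/∂x = y
  ∂P/∂y = x
  integrand = ∂Q/∂x - ∂P/∂y = -x + y.
Integrating over R: integral_0^1 integral_0^{1-x} (-x + y) dy dx = 0.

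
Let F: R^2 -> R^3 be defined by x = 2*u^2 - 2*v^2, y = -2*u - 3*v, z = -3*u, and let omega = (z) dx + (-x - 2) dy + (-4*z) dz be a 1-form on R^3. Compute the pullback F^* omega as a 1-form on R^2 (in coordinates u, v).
F^* omega = (-8*u^2 - 36*u - 4*v^2 + 4) du + (6*u^2 + 12*u*v - 6*v^2 + 6) dv

Using F^*(f dg) = (f ∘ F) d(g ∘ F), substitute each coordinate x_i by F_i(u, v) in f_i, and replace dx_i by d F_i = (∂F_i/∂u) du + (∂F_i/∂v) dv.
  For the x component: f_1(F) = -3*u; d F_1 = (4*u) du + (-4*v) dv
  For the y component: f_2(F) = -2*u^2 + 2*v^2 - 2; d F_2 = (-2) du + (-3) dv
  For the z component: f_3(F) = 12*u; d F_3 = (-3) du + (0) dv
Combining and collecting du, dv coefficients:
  coeff of du: -8*u^2 - 36*u - 4*v^2 + 4
  coeff of dv: 6*u^2 + 12*u*v - 6*v^2 + 6
F^* omega = (-8*u^2 - 36*u - 4*v^2 + 4) du + (6*u^2 + 12*u*v - 6*v^2 + 6) dv.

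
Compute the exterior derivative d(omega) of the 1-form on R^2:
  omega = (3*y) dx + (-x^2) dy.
d(omega) = (-2*x - 3) dx ∧ dy

For a 1-form omega = sum_i f_i dx_i, the exterior derivative is
  d(omega) = sum_{i < j} (∂f_j/∂x_i - ∂f_i/∂x_j) dx_i ∧ dx_j.
  coefficient of dx ∧ dy: ∂f_2/∂x - ∂f_1/∂y = ∂(-x^2)/∂x - ∂(3*y)/∂y = -2*x - 3
Assembling: d(omega) = (-2*x - 3) dx ∧ dy.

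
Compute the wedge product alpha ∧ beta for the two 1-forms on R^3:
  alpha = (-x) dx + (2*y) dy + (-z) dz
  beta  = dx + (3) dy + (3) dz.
alpha ∧ beta = (-3*x - 2*y) dx ∧ dy + (-3*x + z) dx ∧ dz + (6*y + 3*z) dy ∧ dz

Distribute the wedge, using dx_i ∧ dx_j = -dx_j ∧ dx_i and dx_i ∧ dx_i = 0. For each pair (i, j) with i < j, the coefficient of dx_i ∧ dx_j in alpha ∧ beta is (alpha_i * beta_j - alpha_j * beta_i). Collecting: alpha ∧ beta = (-3*x - 2*y) dx ∧ dy + (-3*x + z) dx ∧ dz + (6*y + 3*z) dy ∧ dz.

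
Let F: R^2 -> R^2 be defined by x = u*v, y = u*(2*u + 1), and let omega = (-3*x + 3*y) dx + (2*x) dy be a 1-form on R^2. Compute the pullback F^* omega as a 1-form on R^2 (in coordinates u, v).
F^* omega = (u*v*(14*u - 3*v + 5)) du + (3*u^2*(2*u - v + 1)) dv

Using F^*(f dg) = (f ∘ F) d(g ∘ F), substitute each coordinate x_i by F_i(u, v) in f_i, and replace dx_i by d F_i = (∂F_i/∂u) du + (∂F_i/∂v) dv.
  For the x component: f_1(F) = 3*u*(2*u - v + 1); d F_1 = (v) du + (u) dv
  For the y component: f_2(F) = 2*u*v; d F_2 = (4*u + 1) du + (0) dv
Combining and collecting du, dv coefficients:
  coeff of du: u*v*(14*u - 3*v + 5)
  coeff of dv: 3*u^2*(2*u - v + 1)
F^* omega = (u*v*(14*u - 3*v + 5)) du + (3*u^2*(2*u - v + 1)) dv.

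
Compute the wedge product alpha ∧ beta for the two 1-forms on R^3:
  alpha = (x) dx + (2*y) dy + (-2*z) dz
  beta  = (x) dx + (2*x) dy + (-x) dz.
alpha ∧ beta = (2*x*(x - y)) dx ∧ dy + (x*(-x + 2*z)) dx ∧ dz + (2*x*(-y + 2*z)) dy ∧ dz

Distribute the wedge, using dx_i ∧ dx_j = -dx_j ∧ dx_i and dx_i ∧ dx_i = 0. For each pair (i, j) with i < j, the coefficient of dx_i ∧ dx_j in alpha ∧ beta is (alpha_i * beta_j - alpha_j * beta_i). Collecting: alpha ∧ beta = (2*x*(x - y)) dx ∧ dy + (x*(-x + 2*z)) dx ∧ dz + (2*x*(-y + 2*z)) dy ∧ dz.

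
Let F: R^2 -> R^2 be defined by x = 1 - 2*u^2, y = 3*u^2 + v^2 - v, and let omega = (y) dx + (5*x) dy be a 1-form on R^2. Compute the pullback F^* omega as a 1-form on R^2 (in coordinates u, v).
F^* omega = (2*u*(-36*u^2 - 2*v^2 + 2*v + 15)) du + (-20*u^2*v + 10*u^2 + 10*v - 5) dv

Using F^*(f dg) = (f ∘ F) d(g ∘ F), substitute each coordinate x_i by F_i(u, v) in f_i, and replace dx_i by d F_i = (∂F_i/∂u) du + (∂F_i/∂v) dv.
  For the x component: f_1(F) = 3*u^2 + v^2 - v; d F_1 = (-4*u) du + (0) dv
  For the y component: f_2(F) = 5 - 10*u^2; d F_2 = (6*u) du + (2*v - 1) dv
Combining and collecting du, dv coefficients:
  coeff of du: 2*u*(-36*u^2 - 2*v^2 + 2*v + 15)
  coeff of dv: -20*u^2*v + 10*u^2 + 10*v - 5
F^* omega = (2*u*(-36*u^2 - 2*v^2 + 2*v + 15)) du + (-20*u^2*v + 10*u^2 + 10*v - 5) dv.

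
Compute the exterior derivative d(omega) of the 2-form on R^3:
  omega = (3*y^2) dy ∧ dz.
d(omega) = 0

For a 2-form omega = sum_{i<j} g_{ij} dx_i ∧ dx_j, the exterior derivative is
  d(omega) = sum_{i<j} d(g_{ij}) ∧ dx_i ∧ dx_j = sum_{i<j, k} (∂g_{ij}/∂x_k) dx_k ∧ dx_i ∧ dx_j.
Expand each term, using dx_k ∧ dx_i ∧ dx_j = sgn(permutation) dx_{(a)} ∧ dx_{(b)} ∧ dx_{(c)} with (a < b < c) sorted:

Collecting like 3-forms: d(omega) = 0.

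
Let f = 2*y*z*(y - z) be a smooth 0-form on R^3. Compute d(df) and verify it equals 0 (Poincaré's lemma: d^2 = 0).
d(df) = 0

Step 1: df = sum_i (∂f/∂x_i) dx_i = (0) dx + (2*z*(2*y - z)) dy + (2*y*(y - 2*z)) dz.
Step 2: Apply d again. Using the 1-form formula, the coefficient of dx ∧ dy in d(df) is ∂^2 f/∂x ∂y - ∂^2 f/∂y ∂x = (0) - (0) = 0 (equality of mixed partials for smooth f).
Similarly for dx ∧ dz and dy ∧ dz — all coefficients vanish. So d(df) = 0.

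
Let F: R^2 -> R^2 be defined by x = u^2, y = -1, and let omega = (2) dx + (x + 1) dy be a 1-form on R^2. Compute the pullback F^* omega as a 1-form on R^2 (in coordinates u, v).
F^* omega = (4*u) du

Using F^*(f dg) = (f ∘ F) d(g ∘ F), substitute each coordinate x_i by F_i(u, v) in f_i, and replace dx_i by d F_i = (∂F_i/∂u) du + (∂F_i/∂v) dv.
  For the x component: f_1(F) = 2; d F_1 = (2*u) du + (0) dv
  For the y component: f_2(F) = u^2 + 1; d F_2 = (0) du + (0) dv
Combining and collecting du, dv coefficients:
  coeff of du: 4*u
  coeff of dv: 0
F^* omega = (4*u) du.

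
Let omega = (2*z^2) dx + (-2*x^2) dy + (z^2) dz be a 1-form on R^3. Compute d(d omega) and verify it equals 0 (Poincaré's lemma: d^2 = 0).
d(d omega) = 0

Step 1: d omega = sum_{i<j} (∂f_j/∂x_i - ∂f_i/∂x_j) dx_i ∧ dx_j:
  coeff of dx ∧ dy: -4*x
  coeff of dx ∧ dz: -4*z
  coeff of dy ∧ dz: 0
Step 2: Apply d again to each 2-form coefficient. The only possible 3-form in R^3 is dx ∧ dy ∧ dz, with coefficient
  ∂(coeff of dy∧dz)/∂x - ∂(coeff of dx∧dz)/∂y + ∂(coeff of dx∧dy)/∂z
  = ∂/∂x (0) - ∂/∂y (-4*z) + ∂/∂z (-4*x).
Each of these terms simplifies to sums of mixed partials that cancel in pairs. The result is 0 (by equality of mixed partials for smooth functions — Schwarz / Clairaut).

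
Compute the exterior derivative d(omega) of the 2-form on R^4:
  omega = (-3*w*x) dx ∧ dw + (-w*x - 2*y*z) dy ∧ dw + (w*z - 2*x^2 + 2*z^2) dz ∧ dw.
d(omega) = (-w) dx ∧ dy ∧ dw + (2*y) dy ∧ dz ∧ dw + (-4*x) dx ∧ dz ∧ dw

For a 2-form omega = sum_{i<j} g_{ij} dx_i ∧ dx_j, the exterior derivative is
  d(omega) = sum_{i<j} d(g_{ij}) ∧ dx_i ∧ dx_j = sum_{i<j, k} (∂g_{ij}/∂x_k) dx_k ∧ dx_i ∧ dx_j.
Expand each term, using dx_k ∧ dx_i ∧ dx_j = sgn(permutation) dx_{(a)} ∧ dx_{(b)} ∧ dx_{(c)} with (a < b < c) sorted:
  d(-w*x - 2*y*z) includes (∂/∂x)(-w*x - 2*y*z) dx = (-w) dx, which multiplied by dy ∧ dw gives (-w) dx ∧ dy ∧ dw
  d(-w*x - 2*y*z) includes (∂/∂z)(-w*x - 2*y*z) dz = (-2*y) dz, which multiplied by dy ∧ dw gives (2*y) dy ∧ dz ∧ dw
  d(w*z - 2*x^2 + 2*z^2) includes (∂/∂x)(w*z - 2*x^2 + 2*z^2) dx = (-4*x) dx, which multiplied by dz ∧ dw gives (-4*x) dx ∧ dz ∧ dw
Collecting like 3-forms: d(omega) = (-w) dx ∧ dy ∧ dw + (2*y) dy ∧ dz ∧ dw + (-4*x) dx ∧ dz ∧ dw.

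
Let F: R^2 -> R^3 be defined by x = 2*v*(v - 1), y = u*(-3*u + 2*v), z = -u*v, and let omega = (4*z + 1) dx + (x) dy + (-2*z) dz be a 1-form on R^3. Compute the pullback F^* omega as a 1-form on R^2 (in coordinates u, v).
F^* omega = (2*v*(-7*u*v + 6*u + 2*v^2 - 2*v)) du + (-2*u^2*v - 12*u*v^2 + 4*u*v + 4*v - 2) dv

Using F^*(f dg) = (f ∘ F) d(g ∘ F), substitute each coordinate x_i by F_i(u, v) in f_i, and replace dx_i by d F_i = (∂F_i/∂u) du + (∂F_i/∂v) dv.
  For the x component: f_1(F) = -4*u*v + 1; d F_1 = (0) du + (4*v - 2) dv
  For the y component: f_2(F) = 2*v*(v - 1); d F_2 = (-6*u + 2*v) du + (2*u) dv
  For the z component: f_3(F) = 2*u*v; d F_3 = (-v) du + (-u) dv
Combining and collecting du, dv coefficients:
  coeff of du: 2*v*(-7*u*v + 6*u + 2*v^2 - 2*v)
  coeff of dv: -2*u^2*v - 12*u*v^2 + 4*u*v + 4*v - 2
F^* omega = (2*v*(-7*u*v + 6*u + 2*v^2 - 2*v)) du + (-2*u^2*v - 12*u*v^2 + 4*u*v + 4*v - 2) dv.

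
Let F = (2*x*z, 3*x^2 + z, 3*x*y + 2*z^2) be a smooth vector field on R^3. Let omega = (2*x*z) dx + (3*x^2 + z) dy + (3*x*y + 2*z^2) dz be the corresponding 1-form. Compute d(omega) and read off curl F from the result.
d(omega) = (3*x - 1) dy ∧ dz + (2*x - 3*y) dz ∧ dx + (6*x) dx ∧ dy; curl F = (3*x - 1, 2*x - 3*y, 6*x)

d omega = sum_{i<j} (∂f_j/∂x_i - ∂f_i/∂x_j) dx_i ∧ dx_j. Under the identification (dy ∧ dz, dz ∧ dx, dx ∧ dy) ↔ (e_x, e_y, e_z), the coefficients are exactly the components of curl F. Compute:
  ∂R/∂y - ∂Q/∂z = (3*x) - (1) = 3*x - 1
  ∂P/∂z - ∂R/∂x = (2*x) - (3*y) = 2*x - 3*y
  ∂Q/∂x - ∂P/∂y = (6*x) - (0) = 6*x.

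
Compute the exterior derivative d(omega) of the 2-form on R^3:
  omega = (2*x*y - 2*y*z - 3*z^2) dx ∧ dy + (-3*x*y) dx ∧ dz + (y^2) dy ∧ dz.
d(omega) = (3*x - 2*y - 6*z) dx ∧ dy ∧ dz

For a 2-form omega = sum_{i<j} g_{ij} dx_i ∧ dx_j, the exterior derivative is
  d(omega) = sum_{i<j} d(g_{ij}) ∧ dx_i ∧ dx_j = sum_{i<j, k} (∂g_{ij}/∂x_k) dx_k ∧ dx_i ∧ dx_j.
Expand each term, using dx_k ∧ dx_i ∧ dx_j = sgn(permutation) dx_{(a)} ∧ dx_{(b)} ∧ dx_{(c)} with (a < b < c) sorted:
  d(2*x*y - 2*y*z - 3*z^2) includes (∂/∂z)(2*x*y - 2*y*z - 3*z^2) dz = (-2*y - 6*z) dz, which multiplied by dx ∧ dy gives (-2*y - 6*z) dx ∧ dy ∧ dz
  d(-3*x*y) includes (∂/∂y)(-3*x*y) dy = (-3*x) dy, which multiplied by dx ∧ dz gives (3*x) dx ∧ dy ∧ dz
Collecting like 3-forms: d(omega) = (3*x - 2*y - 6*z) dx ∧ dy ∧ dz.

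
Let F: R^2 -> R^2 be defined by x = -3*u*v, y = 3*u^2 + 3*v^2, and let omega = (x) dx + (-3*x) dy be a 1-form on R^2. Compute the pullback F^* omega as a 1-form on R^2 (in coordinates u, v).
F^* omega = (9*u*v*(6*u + v)) du + (9*u*v*(u + 6*v)) dv

Using F^*(f dg) = (f ∘ F) d(g ∘ F), substitute each coordinate x_i by F_i(u, v) in f_i, and replace dx_i by d F_i = (∂F_i/∂u) du + (∂F_i/∂v) dv.
  For the x component: f_1(F) = -3*u*v; d F_1 = (-3*v) du + (-3*u) dv
  For the y component: f_2(F) = 9*u*v; d F_2 = (6*u) du + (6*v) dv
Combining and collecting du, dv coefficients:
  coeff of du: 9*u*v*(6*u + v)
  coeff of dv: 9*u*v*(u + 6*v)
F^* omega = (9*u*v*(6*u + v)) du + (9*u*v*(u + 6*v)) dv.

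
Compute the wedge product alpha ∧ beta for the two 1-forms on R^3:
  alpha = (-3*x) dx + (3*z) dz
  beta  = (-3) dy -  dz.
alpha ∧ beta = (9*x) dx ∧ dy + (3*x) dx ∧ dz + (9*z) dy ∧ dz

Distribute the wedge, using dx_i ∧ dx_j = -dx_j ∧ dx_i and dx_i ∧ dx_i = 0. For each pair (i, j) with i < j, the coefficient of dx_i ∧ dx_j in alpha ∧ beta is (alpha_i * beta_j - alpha_j * beta_i). Collecting: alpha ∧ beta = (9*x) dx ∧ dy + (3*x) dx ∧ dz + (9*z) dy ∧ dz.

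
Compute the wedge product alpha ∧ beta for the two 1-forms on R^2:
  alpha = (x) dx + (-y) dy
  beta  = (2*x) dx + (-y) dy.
alpha ∧ beta = (x*y) dx ∧ dy

Distribute the wedge, using dx_i ∧ dx_j = -dx_j ∧ dx_i and dx_i ∧ dx_i = 0. For each pair (i, j) with i < j, the coefficient of dx_i ∧ dx_j in alpha ∧ beta is (alpha_i * beta_j - alpha_j * beta_i). Collecting: alpha ∧ beta = (x*y) dx ∧ dy.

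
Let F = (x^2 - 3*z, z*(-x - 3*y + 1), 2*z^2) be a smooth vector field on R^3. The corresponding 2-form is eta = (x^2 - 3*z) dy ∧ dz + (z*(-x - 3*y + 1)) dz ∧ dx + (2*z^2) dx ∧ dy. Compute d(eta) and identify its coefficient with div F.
d(eta) = (2*x + z) dx ∧ dy ∧ dz; div F = 2*x + z

For a 2-form in R^3 of the form above, applying d gives a 3-form with coefficient ∂P/∂x + ∂Q/∂y + ∂R/∂z:
  ∂P/∂x = 2*x
  ∂Q/∂y = -3*z
  ∂R/∂z = 4*z
Sum = 2*x + z, which is exactly div F.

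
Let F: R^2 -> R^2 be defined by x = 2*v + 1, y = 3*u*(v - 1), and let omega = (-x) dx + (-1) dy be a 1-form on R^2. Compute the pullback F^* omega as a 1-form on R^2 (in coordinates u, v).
F^* omega = (3 - 3*v) du + (-3*u - 4*v - 2) dv

Using F^*(f dg) = (f ∘ F) d(g ∘ F), substitute each coordinate x_i by F_i(u, v) in f_i, and replace dx_i by d F_i = (∂F_i/∂u) du + (∂F_i/∂v) dv.
  For the x component: f_1(F) = -2*v - 1; d F_1 = (0) du + (2) dv
  For the y component: f_2(F) = -1; d F_2 = (3*v - 3) du + (3*u) dv
Combining and collecting du, dv coefficients:
  coeff of du: 3 - 3*v
  coeff of dv: -3*u - 4*v - 2
F^* omega = (3 - 3*v) du + (-3*u - 4*v - 2) dv.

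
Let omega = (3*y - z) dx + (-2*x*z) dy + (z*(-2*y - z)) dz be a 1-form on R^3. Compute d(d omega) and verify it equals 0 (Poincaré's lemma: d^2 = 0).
d(d omega) = 0

Step 1: d omega = sum_{i<j} (∂f_j/∂x_i - ∂f_i/∂x_j) dx_i ∧ dx_j:
  coeff of dx ∧ dy: -2*z - 3
  coeff of dx ∧ dz: 1
  coeff of dy ∧ dz: 2*x - 2*z
Step 2: Apply d again to each 2-form coefficient. The only possible 3-form in R^3 is dx ∧ dy ∧ dz, with coefficient
  ∂(coeff of dy∧dz)/∂x - ∂(coeff of dx∧dz)/∂y + ∂(coeff of dx∧dy)/∂z
  = ∂/∂x (2*x - 2*z) - ∂/∂y (1) + ∂/∂z (-2*z - 3).
Each of these terms simplifies to sums of mixed partials that cancel in pairs. The result is 0 (by equality of mixed partials for smooth functions — Schwarz / Clairaut).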